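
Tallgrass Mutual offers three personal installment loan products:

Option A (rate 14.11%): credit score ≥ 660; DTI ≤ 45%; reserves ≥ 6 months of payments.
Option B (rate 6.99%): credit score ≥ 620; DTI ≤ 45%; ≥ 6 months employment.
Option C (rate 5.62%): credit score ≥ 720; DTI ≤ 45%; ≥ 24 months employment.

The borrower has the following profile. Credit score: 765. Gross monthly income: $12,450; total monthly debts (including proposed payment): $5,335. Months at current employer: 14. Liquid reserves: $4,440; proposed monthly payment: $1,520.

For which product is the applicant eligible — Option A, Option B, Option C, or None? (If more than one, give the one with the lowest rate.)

DTI = 5,335/12,450 = 42.9%.
Reserves = 4,440/1,520 = 2.9 months.
Option A: score 765 ≥ 660; DTI 42.9% ≤ 45%; reserves 2.9 < 6 mo → does not qualify.
Option B: score 765 ≥ 620; DTI 42.9% ≤ 45%; employment 14 ≥ 6 mo → qualifies.
Option C: score 765 ≥ 720; DTI 42.9% ≤ 45%; employment 14 < 24 mo → does not qualify.

Option B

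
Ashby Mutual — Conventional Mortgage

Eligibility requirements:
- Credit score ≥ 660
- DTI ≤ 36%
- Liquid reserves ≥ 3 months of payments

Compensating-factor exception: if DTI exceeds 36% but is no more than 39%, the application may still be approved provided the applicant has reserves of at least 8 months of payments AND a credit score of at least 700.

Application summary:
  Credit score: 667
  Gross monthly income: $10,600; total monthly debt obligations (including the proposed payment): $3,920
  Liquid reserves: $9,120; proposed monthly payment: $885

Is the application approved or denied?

Credit score 667 ≥ 660 (meets base)
DTI: 3,920 ÷ 10,600 = 37%, over the 36% base limit.
Reserves = 9,120/885 = 10.3 months ≥ 3
37% falls in the override range (36%–39%), so the compensating-factor test applies.
Reserves 10.3 ≥ 8 months; credit score 667 < 700.
Compensating-factor requirement not fully met.

Denied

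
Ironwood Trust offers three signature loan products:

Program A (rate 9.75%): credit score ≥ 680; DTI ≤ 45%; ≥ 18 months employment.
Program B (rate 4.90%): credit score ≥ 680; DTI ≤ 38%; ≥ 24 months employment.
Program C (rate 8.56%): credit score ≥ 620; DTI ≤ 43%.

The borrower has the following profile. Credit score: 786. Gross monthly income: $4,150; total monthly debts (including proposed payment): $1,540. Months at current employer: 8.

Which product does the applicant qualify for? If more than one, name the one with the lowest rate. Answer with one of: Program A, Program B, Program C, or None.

Program C

DTI = 1,540/4,150 = 37.1%.
Program A: score 786 ≥ 680; DTI 37.1% ≤ 45%; employment 8 < 18 mo → does not qualify.
Program B: score 786 ≥ 680; DTI 37.1% ≤ 38%; employment 8 < 24 mo → does not qualify.
Program C: score 786 ≥ 620; DTI 37.1% ≤ 43% → qualifies.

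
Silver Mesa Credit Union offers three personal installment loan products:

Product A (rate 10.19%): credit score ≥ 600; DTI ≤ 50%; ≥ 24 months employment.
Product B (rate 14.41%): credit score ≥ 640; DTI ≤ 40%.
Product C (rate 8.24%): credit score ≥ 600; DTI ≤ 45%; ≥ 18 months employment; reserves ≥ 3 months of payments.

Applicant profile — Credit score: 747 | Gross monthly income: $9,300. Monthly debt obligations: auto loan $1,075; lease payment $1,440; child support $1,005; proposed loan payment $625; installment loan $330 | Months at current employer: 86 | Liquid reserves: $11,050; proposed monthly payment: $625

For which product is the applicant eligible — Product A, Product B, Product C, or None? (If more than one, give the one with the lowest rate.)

Total debts = (1,075 + 1,440 + 1,005 + 625 + 330) = 4,475; DTI = 4,475/9,300 = 48.1%.
Reserves = 11,050/625 = 17.7 months.
Product A: score 747 ≥ 600; DTI 48.1% ≤ 50%; employment 86 ≥ 24 mo → qualifies.
Product B: score 747 ≥ 640; DTI 48.1% > 40% → does not qualify.
Product C: score 747 ≥ 600; DTI 48.1% > 45%; employment 86 ≥ 18 mo; reserves 17.7 ≥ 3 mo → does not qualify.

Product A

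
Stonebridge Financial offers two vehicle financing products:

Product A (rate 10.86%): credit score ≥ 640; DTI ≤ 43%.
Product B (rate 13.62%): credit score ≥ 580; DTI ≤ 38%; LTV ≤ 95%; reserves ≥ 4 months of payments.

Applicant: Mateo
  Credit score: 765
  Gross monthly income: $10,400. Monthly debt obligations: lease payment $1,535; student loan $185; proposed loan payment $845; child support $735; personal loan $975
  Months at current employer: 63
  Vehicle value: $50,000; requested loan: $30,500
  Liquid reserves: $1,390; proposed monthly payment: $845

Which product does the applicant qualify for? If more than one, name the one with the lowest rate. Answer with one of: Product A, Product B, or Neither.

Product A

Total debts = (1,535 + 185 + 845 + 735 + 975) = 4,275; DTI = 4,275/10,400 = 41.1%.
LTV = 30,500/50,000 = 61%.
Reserves = 1,390/845 = 1.6 months.
Product A: score 765 ≥ 640; DTI 41.1% ≤ 43% → qualifies.
Product B: score 765 ≥ 580; DTI 41.1% > 38%; LTV 61% ≤ 95%; reserves 1.6 < 4 mo → does not qualify.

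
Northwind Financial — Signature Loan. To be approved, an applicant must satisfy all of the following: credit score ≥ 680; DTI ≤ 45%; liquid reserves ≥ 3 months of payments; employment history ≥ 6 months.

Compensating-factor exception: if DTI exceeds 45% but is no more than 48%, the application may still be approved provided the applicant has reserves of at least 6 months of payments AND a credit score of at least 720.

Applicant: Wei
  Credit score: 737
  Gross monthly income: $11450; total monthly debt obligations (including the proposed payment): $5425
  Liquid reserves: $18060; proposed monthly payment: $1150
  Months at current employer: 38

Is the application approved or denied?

Approved

Credit score 737 ≥ 680 (meets base)
DTI: 5,425 ÷ 11,450 = 47.4%, over the 45% base limit.
Liquid reserves cover 18,060/1,150 = 15.7 months — ≥ 3 required
Employment 38 ≥ 6 months
DTI 47.4% is within the 45%–48% exception band; checking compensating factors.
Reserves 15.7 ≥ 6 months; credit score 737 ≥ 720.
Both compensating conditions met → exception applies.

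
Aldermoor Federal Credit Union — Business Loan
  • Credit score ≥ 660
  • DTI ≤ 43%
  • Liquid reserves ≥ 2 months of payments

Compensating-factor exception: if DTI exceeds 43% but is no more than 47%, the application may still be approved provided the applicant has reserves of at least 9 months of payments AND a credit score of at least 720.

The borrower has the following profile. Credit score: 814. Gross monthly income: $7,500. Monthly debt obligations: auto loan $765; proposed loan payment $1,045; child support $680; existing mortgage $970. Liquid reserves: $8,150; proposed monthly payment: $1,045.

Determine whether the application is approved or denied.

Denied

Credit score 814 ≥ 660 (meets base)
Total debts = (765 + 1,045 + 680 + 970) = 3,460. DTI: 3,460 ÷ 7,500 = 46.1%, over the 43% base limit.
Reserves = 8,150/1,045 = 7.8 months ≥ 2
DTI 46.1% is within the 43%–47% exception band; checking compensating factors.
Override check — reserves: 7.8 mo (short of 9); score: 814 (ok).
Override conditions not both satisfied; exception does not apply.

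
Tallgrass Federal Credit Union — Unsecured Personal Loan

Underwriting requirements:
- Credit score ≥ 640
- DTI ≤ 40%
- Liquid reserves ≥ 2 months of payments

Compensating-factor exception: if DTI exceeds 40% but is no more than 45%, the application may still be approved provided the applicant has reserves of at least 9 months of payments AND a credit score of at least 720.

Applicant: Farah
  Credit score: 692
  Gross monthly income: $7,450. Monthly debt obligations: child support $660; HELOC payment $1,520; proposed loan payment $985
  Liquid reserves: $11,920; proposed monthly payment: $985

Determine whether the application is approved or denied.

Denied

Credit score 692 ≥ 640 (meets base)
Total debts = (660 + 1,520 + 985) = 3,165. DTI = 3,165/7,450 = 42.5% > 40% — standard DTI limit exceeded.
Liquid reserves cover 11,920/985 = 12.1 months — ≥ 2 required
DTI 42.5% is within the 40%–45% exception band; checking compensating factors.
Override check — reserves: 12.1 mo (ok); score: 692 (below 720).
Compensating-factor requirement not fully met.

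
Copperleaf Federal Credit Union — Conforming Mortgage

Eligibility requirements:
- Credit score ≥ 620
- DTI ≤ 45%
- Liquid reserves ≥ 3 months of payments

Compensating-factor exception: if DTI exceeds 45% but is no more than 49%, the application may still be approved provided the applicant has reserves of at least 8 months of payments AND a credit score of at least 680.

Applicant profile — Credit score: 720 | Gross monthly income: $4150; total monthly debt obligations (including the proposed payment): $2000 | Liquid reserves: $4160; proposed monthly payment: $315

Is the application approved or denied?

Credit score 720 ≥ 620 (meets base)
DTI = 2,000/4,150 = 48.2% > 45% — standard DTI limit exceeded.
Reserves = 4,160/315 = 13.2 months ≥ 3
48.2% falls in the override range (45%–49%), so the compensating-factor test applies.
Override check — reserves: 13.2 mo (ok); score: 720 (ok).
Both compensating conditions met → exception applies.

Approved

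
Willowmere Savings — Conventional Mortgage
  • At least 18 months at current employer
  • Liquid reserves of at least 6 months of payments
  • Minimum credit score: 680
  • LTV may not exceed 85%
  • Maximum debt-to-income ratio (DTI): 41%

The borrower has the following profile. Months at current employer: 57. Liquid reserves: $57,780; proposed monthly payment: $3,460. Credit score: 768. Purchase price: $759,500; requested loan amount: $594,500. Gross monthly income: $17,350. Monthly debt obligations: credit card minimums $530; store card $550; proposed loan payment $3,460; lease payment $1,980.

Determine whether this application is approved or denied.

Employment 57 ≥ 18 months
Reserves: 57,780 ÷ 3,460 = 16.7 months (meets 6-month minimum)
Credit score 768 ≥ 680 (meets)
Loan-to-value = 594,500/759,500 = 78.3% — pass (85% max)
Total monthly debts = (530 + 550 + 3,460 + 1,980) = 6,520. DTI: 6,520 ÷ 17,350 = 37.6%, within the 41% cap
All criteria satisfied.

Approved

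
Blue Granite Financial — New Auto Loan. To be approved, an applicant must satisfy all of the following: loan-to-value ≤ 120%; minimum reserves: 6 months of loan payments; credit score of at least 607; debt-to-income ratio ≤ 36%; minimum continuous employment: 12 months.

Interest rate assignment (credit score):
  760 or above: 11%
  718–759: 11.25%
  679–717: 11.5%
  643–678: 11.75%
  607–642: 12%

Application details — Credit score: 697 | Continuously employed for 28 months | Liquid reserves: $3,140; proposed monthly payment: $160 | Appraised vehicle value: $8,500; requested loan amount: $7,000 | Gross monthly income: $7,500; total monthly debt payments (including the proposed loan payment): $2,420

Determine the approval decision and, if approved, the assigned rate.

Approved at 11.5%

Credit score 697 ≥ 607 (meets minimum)
Employment 28 ≥ 12 months
Reserves: 3,140 ÷ 160 = 19.6 months (meets 6-month minimum)
Debt-to-income = 2,420/7,500 = 32.3% — meets 36% limit
LTV = 7,000/8,500 = 82.4% ≤ 120%
All requirements met. Score 697 falls in the 679–717 tier → 11.5%.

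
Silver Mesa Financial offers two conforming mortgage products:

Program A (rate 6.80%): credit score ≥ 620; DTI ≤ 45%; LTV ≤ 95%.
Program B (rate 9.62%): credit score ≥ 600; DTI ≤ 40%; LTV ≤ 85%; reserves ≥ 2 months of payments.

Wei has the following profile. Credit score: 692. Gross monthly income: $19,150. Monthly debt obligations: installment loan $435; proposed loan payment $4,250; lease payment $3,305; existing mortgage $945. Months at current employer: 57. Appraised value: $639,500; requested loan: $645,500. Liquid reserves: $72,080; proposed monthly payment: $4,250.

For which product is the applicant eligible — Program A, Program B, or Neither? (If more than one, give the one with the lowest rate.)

Neither

Total debts = (435 + 4,250 + 3,305 + 945) = 8,935; DTI = 8,935/19,150 = 46.7%.
LTV = 645,500/639,500 = 100.9%.
Reserves = 72,080/4,250 = 17.0 months.
Program A: score 692 ≥ 620; DTI 46.7% > 45%; LTV 100.9% > 95% → does not qualify.
Program B: score 692 ≥ 600; DTI 46.7% > 40%; LTV 100.9% > 85%; reserves 17.0 ≥ 2 mo → does not qualify.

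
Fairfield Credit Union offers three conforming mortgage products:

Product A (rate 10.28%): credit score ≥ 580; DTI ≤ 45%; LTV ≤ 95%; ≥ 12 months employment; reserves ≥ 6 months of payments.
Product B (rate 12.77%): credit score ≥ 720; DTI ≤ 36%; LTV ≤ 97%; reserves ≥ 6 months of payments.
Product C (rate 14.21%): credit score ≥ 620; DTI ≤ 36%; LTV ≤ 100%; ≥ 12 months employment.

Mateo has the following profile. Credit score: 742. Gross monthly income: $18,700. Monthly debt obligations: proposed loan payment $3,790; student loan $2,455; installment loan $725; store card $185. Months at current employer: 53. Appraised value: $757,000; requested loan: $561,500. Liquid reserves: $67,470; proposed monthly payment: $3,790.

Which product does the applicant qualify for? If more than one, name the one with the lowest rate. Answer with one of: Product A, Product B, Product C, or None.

Product A

Total debts = (3,790 + 2,455 + 725 + 185) = 7,155; DTI = 7,155/18,700 = 38.3%.
LTV = 561,500/757,000 = 74.2%.
Reserves = 67,470/3,790 = 17.8 months.
Product A: score 742 ≥ 580; DTI 38.3% ≤ 45%; LTV 74.2% ≤ 95%; employment 53 ≥ 12 mo; reserves 17.8 ≥ 6 mo → qualifies.
Product B: score 742 ≥ 720; DTI 38.3% > 36%; LTV 74.2% ≤ 97%; reserves 17.8 ≥ 6 mo → does not qualify.
Product C: score 742 ≥ 620; DTI 38.3% > 36%; LTV 74.2% ≤ 100%; employment 53 ≥ 12 mo → does not qualify.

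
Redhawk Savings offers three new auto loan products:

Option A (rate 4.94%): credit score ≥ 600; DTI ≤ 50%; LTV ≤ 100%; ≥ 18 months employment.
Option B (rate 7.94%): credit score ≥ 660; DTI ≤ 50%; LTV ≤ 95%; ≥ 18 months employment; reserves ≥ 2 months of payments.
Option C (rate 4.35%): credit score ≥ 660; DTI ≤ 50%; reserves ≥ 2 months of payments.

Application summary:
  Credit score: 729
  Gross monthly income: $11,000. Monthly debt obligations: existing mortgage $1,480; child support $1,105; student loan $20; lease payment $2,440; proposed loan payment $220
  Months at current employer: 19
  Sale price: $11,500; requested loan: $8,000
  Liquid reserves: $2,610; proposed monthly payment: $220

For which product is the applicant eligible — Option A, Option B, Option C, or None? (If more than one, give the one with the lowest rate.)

Option C

Total debts = (1,480 + 1,105 + 20 + 2,440 + 220) = 5,265; DTI = 5,265/11,000 = 47.9%.
LTV = 8,000/11,500 = 69.6%.
Reserves = 2,610/220 = 11.9 months.
Option A: score 729 ≥ 600; DTI 47.9% ≤ 50%; LTV 69.6% ≤ 100%; employment 19 ≥ 18 mo → qualifies.
Option B: score 729 ≥ 660; DTI 47.9% ≤ 50%; LTV 69.6% ≤ 95%; employment 19 ≥ 18 mo; reserves 11.9 ≥ 2 mo → qualifies.
Option C: score 729 ≥ 660; DTI 47.9% ≤ 50%; reserves 11.9 ≥ 2 mo → qualifies.
Qualifying: Option A, Option B, Option C. Lowest rate is 4.35% → Option C.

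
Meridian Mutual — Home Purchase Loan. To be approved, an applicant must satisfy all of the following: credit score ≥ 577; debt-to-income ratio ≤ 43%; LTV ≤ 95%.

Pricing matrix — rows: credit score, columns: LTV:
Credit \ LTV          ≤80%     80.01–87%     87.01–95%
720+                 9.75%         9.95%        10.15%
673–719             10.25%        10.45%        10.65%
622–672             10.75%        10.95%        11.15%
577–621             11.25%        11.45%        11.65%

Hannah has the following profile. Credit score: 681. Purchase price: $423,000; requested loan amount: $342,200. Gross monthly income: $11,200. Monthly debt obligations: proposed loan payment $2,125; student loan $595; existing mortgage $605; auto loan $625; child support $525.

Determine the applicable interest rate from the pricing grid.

10.45%

Credit score 681 ≥ 577; Total monthly debts = (2,125 + 595 + 605 + 625 + 525) = 4,475. Debt-to-income = 4,475/11,200 = 40% — meets 43% limit
LTV = 342,200/423,000 = 80.9% ≤ 95%
Score 681 is in the 673–719 band; LTV 80.9% is in the 80.01–87% band → 10.45%.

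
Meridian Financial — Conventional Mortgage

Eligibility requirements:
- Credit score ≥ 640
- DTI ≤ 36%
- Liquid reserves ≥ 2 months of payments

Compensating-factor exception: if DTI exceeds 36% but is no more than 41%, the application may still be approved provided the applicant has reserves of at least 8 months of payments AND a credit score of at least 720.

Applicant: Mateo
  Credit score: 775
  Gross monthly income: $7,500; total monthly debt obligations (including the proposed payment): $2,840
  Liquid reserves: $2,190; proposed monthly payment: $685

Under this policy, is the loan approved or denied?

Denied

Credit score 775 ≥ 640 (meets base)
DTI = 2,840/7,500 = 37.9% > 36% — standard DTI limit exceeded.
Reserves = 2,190/685 = 3.2 months ≥ 2
37.9% falls in the override range (36%–41%), so the compensating-factor test applies.
Reserves 3.2 < 8 months; credit score 775 ≥ 720.
Override conditions not both satisfied; exception does not apply.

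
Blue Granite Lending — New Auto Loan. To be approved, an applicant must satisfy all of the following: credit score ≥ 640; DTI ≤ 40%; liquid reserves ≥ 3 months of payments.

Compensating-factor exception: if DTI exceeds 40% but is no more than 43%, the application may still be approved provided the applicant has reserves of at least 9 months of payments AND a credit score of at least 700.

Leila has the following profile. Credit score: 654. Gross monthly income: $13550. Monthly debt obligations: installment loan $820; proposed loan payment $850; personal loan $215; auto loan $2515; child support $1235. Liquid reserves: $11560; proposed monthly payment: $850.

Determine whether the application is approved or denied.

Credit score 654 ≥ 640 (meets base)
Total debts = (820 + 850 + 215 + 2,515 + 1,235) = 5,635. DTI = 5,635/13,550 = 41.6% > 40% — standard DTI limit exceeded.
Reserves: 11,560 ÷ 850 = 13.6 months (meets 3-month minimum)
DTI 41.6% is within the 40%–43% exception band; checking compensating factors.
Reserves 13.6 ≥ 9 months; credit score 654 < 700.
Override conditions not both satisfied; exception does not apply.

Denied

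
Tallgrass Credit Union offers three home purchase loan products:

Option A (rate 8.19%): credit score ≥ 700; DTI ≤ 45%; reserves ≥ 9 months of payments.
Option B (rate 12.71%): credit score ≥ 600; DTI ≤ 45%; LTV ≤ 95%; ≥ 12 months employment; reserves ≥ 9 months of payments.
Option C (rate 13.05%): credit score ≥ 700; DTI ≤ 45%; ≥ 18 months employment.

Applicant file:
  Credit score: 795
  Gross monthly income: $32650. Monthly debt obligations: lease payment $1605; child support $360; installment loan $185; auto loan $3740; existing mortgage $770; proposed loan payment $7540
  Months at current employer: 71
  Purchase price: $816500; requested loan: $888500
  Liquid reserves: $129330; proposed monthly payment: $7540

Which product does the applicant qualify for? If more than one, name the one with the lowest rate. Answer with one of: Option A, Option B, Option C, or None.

Total debts = (1,605 + 360 + 185 + 3,740 + 770 + 7,540) = 14,200; DTI = 14,200/32,650 = 43.5%.
LTV = 888,500/816,500 = 108.8%.
Reserves = 129,330/7,540 = 17.2 months.
Option A: score 795 ≥ 700; DTI 43.5% ≤ 45%; reserves 17.2 ≥ 9 mo → qualifies.
Option B: score 795 ≥ 600; DTI 43.5% ≤ 45%; LTV 108.8% > 95%; employment 71 ≥ 12 mo; reserves 17.2 ≥ 9 mo → does not qualify.
Option C: score 795 ≥ 700; DTI 43.5% ≤ 45%; employment 71 ≥ 18 mo → qualifies.
Qualifying: Option A, Option C. Lowest rate is 8.19% → Option A.

Option A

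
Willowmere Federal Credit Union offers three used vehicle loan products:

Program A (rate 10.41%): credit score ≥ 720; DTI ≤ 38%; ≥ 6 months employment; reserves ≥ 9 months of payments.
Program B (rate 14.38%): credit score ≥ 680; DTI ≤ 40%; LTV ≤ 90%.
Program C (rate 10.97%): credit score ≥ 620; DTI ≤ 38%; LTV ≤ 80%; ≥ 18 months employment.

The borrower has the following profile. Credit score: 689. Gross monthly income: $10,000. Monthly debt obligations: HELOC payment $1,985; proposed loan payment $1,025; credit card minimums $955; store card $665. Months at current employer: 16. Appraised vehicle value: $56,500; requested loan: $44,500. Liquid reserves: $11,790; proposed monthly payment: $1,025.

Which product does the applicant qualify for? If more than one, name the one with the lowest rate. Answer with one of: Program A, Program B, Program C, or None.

Total debts = (1,985 + 1,025 + 955 + 665) = 4,630; DTI = 4,630/10,000 = 46.3%.
LTV = 44,500/56,500 = 78.8%.
Reserves = 11,790/1,025 = 11.5 months.
Program A: score 689 < 720; DTI 46.3% > 38%; employment 16 ≥ 6 mo; reserves 11.5 ≥ 9 mo → does not qualify.
Program B: score 689 ≥ 680; DTI 46.3% > 40%; LTV 78.8% ≤ 90% → does not qualify.
Program C: score 689 ≥ 620; DTI 46.3% > 38%; LTV 78.8% ≤ 80%; employment 16 < 18 mo → does not qualify.

None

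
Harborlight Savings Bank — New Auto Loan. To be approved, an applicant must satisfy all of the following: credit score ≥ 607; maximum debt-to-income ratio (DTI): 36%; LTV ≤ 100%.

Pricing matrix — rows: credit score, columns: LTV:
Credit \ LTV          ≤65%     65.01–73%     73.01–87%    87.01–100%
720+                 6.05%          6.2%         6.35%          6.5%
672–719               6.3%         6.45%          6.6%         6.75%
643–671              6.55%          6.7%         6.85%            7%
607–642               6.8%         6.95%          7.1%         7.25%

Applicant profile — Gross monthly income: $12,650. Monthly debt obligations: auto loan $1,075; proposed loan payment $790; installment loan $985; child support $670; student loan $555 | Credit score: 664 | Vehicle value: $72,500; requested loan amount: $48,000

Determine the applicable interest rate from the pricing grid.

6.7%

Credit score 664 ≥ 607; Total monthly debts = (1,075 + 790 + 985 + 670 + 555) = 4,075. DTI: 4,075 ÷ 12,650 = 32.2%, within the 36% cap
Loan-to-value = 48,000/72,500 = 66.2% — pass (100% max)
Row: 664 falls in 643–671. Column: 66.2% falls in 65.01–73%. Rate = 6.7%.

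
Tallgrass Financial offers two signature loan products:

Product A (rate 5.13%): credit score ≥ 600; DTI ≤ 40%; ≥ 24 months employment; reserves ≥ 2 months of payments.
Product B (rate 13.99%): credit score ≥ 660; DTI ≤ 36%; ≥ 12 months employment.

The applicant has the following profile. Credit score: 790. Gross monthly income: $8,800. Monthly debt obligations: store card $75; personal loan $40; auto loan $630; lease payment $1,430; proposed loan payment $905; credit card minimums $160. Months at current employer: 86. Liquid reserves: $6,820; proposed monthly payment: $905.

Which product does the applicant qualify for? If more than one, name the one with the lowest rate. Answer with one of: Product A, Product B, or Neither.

Total debts = (75 + 40 + 630 + 1,430 + 905 + 160) = 3,240; DTI = 3,240/8,800 = 36.8%.
Reserves = 6,820/905 = 7.5 months.
Product A: score 790 ≥ 600; DTI 36.8% ≤ 40%; employment 86 ≥ 24 mo; reserves 7.5 ≥ 2 mo → qualifies.
Product B: score 790 ≥ 660; DTI 36.8% > 36%; employment 86 ≥ 12 mo → does not qualify.

Product A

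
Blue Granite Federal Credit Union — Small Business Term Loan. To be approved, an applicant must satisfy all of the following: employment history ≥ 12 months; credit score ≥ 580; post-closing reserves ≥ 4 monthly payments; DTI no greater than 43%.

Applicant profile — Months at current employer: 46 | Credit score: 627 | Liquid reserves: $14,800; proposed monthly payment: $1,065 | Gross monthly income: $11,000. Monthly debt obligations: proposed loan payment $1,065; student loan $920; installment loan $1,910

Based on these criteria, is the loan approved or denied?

Approved

Employment 46 ≥ 12 months
Credit score 627 ≥ 580 (meets)
Liquid reserves cover 14,800/1,065 = 13.9 months — ≥ 4 required
Total monthly debts = (1,065 + 920 + 1,910) = 3,895. DTI: 3,895 ÷ 11,000 = 35.4%, within the 43% cap
All criteria satisfied.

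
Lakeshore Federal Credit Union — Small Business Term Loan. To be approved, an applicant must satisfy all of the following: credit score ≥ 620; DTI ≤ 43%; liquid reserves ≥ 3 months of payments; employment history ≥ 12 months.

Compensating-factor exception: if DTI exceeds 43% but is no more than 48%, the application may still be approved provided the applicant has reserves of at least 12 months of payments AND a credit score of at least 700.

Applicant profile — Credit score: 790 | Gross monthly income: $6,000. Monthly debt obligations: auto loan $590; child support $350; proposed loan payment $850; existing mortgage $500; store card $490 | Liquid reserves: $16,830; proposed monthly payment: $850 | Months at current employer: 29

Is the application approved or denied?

Approved

Credit score 790 ≥ 620 (meets base)
Total debts = (590 + 350 + 850 + 500 + 490) = 2,780. DTI: 2,780 ÷ 6,000 = 46.3%, over the 43% base limit.
Reserves = 16,830/850 = 19.8 months ≥ 3
Employment 29 ≥ 12 months
DTI 46.3% is within the 43%–48% exception band; checking compensating factors.
Reserves 19.8 ≥ 12 months; credit score 790 ≥ 700.
Both compensating conditions met → exception applies.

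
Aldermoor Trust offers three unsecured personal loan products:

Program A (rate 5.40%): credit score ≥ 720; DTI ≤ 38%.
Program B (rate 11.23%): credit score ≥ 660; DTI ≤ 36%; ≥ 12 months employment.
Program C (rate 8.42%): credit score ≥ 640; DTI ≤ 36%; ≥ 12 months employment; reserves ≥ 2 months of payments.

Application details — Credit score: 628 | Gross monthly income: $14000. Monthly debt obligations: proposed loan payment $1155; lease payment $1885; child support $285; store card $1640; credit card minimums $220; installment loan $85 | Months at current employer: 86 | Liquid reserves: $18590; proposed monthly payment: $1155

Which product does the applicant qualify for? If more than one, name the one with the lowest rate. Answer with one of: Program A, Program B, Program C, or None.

None

Total debts = (1,155 + 1,885 + 285 + 1,640 + 220 + 85) = 5,270; DTI = 5,270/14,000 = 37.6%.
Reserves = 18,590/1,155 = 16.1 months.
Program A: score 628 < 720; DTI 37.6% ≤ 38% → does not qualify.
Program B: score 628 < 660; DTI 37.6% > 36%; employment 86 ≥ 12 mo → does not qualify.
Program C: score 628 < 640; DTI 37.6% > 36%; employment 86 ≥ 12 mo; reserves 16.1 ≥ 2 mo → does not qualify.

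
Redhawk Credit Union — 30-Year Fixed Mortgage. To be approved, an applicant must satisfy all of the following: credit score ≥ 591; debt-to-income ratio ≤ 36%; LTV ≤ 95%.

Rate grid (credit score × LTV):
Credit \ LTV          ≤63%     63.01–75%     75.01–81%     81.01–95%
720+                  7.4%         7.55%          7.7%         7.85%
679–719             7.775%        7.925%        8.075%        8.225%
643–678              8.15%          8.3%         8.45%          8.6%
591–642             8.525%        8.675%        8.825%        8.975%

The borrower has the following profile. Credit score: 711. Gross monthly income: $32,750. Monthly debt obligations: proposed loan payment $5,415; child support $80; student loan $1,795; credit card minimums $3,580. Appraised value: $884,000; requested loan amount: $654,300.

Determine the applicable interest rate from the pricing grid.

Credit score 711 ≥ 591; Total monthly debts = (5,415 + 80 + 1,795 + 3,580) = 10,870. DTI = 10,870/32,750 = 33.2% ≤ 36%
LTV = 654,300/884,000 = 74% ≤ 95%
Score 711 is in the 679–719 band; LTV 74% is in the 63.01–75% band → 7.925%.

7.925%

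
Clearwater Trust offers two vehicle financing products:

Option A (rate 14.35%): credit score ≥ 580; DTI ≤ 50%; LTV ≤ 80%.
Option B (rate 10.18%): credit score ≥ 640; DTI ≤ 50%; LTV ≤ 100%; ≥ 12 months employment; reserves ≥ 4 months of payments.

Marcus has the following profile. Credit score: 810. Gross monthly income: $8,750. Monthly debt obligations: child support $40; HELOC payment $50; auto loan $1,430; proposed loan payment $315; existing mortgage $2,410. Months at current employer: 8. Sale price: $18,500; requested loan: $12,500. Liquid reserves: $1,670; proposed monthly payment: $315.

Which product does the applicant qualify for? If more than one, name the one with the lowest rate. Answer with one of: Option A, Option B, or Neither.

Total debts = (40 + 50 + 1,430 + 315 + 2,410) = 4,245; DTI = 4,245/8,750 = 48.5%.
LTV = 12,500/18,500 = 67.6%.
Reserves = 1,670/315 = 5.3 months.
Option A: score 810 ≥ 580; DTI 48.5% ≤ 50%; LTV 67.6% ≤ 80% → qualifies.
Option B: score 810 ≥ 640; DTI 48.5% ≤ 50%; LTV 67.6% ≤ 100%; employment 8 < 12 mo; reserves 5.3 ≥ 4 mo → does not qualify.

Option A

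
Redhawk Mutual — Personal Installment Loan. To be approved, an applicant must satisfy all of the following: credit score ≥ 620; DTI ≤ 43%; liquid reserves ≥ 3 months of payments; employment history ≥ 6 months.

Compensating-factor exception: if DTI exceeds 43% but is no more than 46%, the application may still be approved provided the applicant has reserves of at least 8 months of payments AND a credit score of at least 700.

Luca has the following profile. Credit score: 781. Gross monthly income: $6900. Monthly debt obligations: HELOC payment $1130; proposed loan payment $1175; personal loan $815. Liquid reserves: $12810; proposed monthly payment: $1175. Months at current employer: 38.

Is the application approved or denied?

Approved

Credit score 781 ≥ 620 (meets base)
Total debts = (1,130 + 1,175 + 815) = 3,120. DTI: 3,120 ÷ 6,900 = 45.2%, over the 43% base limit.
Reserves: 12,810 ÷ 1,175 = 10.9 months (meets 3-month minimum)
Employment 38 ≥ 6 months
DTI 45.2% is within the 43%–46% exception band; checking compensating factors.
Override check — reserves: 10.9 mo (ok); score: 781 (ok).
Both override conditions satisfied; DTI exception granted.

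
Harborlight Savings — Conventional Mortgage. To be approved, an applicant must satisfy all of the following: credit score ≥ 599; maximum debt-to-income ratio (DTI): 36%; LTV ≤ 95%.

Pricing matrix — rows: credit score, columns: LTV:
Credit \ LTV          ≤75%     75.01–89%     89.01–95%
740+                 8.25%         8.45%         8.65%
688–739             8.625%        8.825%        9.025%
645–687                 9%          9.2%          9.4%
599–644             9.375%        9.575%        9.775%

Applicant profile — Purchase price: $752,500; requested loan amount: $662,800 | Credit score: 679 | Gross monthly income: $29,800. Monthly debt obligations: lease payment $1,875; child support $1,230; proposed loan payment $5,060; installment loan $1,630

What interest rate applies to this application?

Credit score 679 ≥ 599; Total monthly debts = (1,875 + 1,230 + 5,060 + 1,630) = 9,795. DTI = 9,795/29,800 = 32.9% ≤ 36%
LTV = 662,800/752,500 = 88.1% ≤ 95%
Credit 679 → row 645–687; LTV 88.1% → column 75.01–89%. Grid cell → 9.2%.

9.2%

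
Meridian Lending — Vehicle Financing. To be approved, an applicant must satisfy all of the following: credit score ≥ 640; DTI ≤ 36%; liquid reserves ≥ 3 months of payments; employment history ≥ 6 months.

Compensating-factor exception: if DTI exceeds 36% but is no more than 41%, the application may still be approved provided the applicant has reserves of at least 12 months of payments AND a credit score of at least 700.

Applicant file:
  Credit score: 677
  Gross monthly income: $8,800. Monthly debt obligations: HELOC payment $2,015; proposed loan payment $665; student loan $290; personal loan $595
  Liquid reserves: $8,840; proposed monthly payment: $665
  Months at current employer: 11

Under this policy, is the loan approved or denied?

Denied

Credit score 677 ≥ 640 (meets base)
Total debts = (2,015 + 665 + 290 + 595) = 3,565. DTI = 3,565/8,800 = 40.5% > 36% — standard DTI limit exceeded.
Liquid reserves cover 8,840/665 = 13.3 months — ≥ 3 required
Employment 11 ≥ 6 months
40.5% falls in the override range (36%–41%), so the compensating-factor test applies.
Reserves 13.3 ≥ 12 months; credit score 677 < 700.
Compensating-factor requirement not fully met.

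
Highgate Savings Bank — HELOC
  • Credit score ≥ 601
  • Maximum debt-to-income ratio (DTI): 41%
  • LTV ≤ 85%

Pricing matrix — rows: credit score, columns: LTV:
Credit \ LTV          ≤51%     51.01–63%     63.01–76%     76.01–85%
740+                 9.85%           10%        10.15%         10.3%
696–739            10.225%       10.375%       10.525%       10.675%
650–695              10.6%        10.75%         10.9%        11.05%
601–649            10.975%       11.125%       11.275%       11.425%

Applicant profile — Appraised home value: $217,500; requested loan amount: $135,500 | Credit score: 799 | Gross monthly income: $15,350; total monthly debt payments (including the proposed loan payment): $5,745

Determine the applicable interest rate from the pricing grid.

10%

Credit score 799 ≥ 601; Debt-to-income = 5,745/15,350 = 37.4% — meets 41% limit
LTV = 135,500/217,500 = 62.3% ≤ 85%
Credit 799 → row 740+; LTV 62.3% → column 51.01–63%. Grid cell → 10%.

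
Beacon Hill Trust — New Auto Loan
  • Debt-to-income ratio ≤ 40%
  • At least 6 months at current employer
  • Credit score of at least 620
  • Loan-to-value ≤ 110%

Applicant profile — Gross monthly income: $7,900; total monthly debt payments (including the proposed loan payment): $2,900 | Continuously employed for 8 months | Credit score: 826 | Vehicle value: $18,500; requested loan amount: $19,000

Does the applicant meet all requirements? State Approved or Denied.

Approved

DTI: 2,900 ÷ 7,900 = 36.7%, within the 40% cap
Employment 8 ≥ 6 months
Credit score 826 ≥ 620 (meets)
LTV: 19,000 ÷ 18,500 = 102.7%, within 110% cap
All criteria satisfied.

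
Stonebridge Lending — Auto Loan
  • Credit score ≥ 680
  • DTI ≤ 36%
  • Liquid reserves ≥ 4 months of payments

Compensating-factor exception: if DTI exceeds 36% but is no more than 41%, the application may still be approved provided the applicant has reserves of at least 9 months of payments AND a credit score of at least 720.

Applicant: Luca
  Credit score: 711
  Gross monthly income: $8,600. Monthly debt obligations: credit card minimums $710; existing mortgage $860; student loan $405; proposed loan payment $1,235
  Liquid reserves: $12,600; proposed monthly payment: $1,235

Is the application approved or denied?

Credit score 711 ≥ 680 (meets base)
Total debts = (710 + 860 + 405 + 1,235) = 3,210. DTI = 3,210/8,600 = 37.3% > 36% — standard DTI limit exceeded.
Reserves: 12,600 ÷ 1,235 = 10.2 months (meets 4-month minimum)
DTI 37.3% is within the 36%–41% exception band; checking compensating factors.
Override check — reserves: 10.2 mo (ok); score: 711 (below 720).
Compensating-factor requirement not fully met.

Denied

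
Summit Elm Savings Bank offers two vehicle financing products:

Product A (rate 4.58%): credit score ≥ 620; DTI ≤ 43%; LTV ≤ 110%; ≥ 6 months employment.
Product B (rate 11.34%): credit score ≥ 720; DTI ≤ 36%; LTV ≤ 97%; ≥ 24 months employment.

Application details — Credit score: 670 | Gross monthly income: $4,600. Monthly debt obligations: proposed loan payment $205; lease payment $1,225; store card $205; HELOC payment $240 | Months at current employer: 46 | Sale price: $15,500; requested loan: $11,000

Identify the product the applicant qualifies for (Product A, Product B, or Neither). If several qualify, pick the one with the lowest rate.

Product A

Total debts = (205 + 1,225 + 205 + 240) = 1,875; DTI = 1,875/4,600 = 40.8%.
LTV = 11,000/15,500 = 71%.
Product A: score 670 ≥ 620; DTI 40.8% ≤ 43%; LTV 71% ≤ 110%; employment 46 ≥ 6 mo → qualifies.
Product B: score 670 < 720; DTI 40.8% > 36%; LTV 71% ≤ 97%; employment 46 ≥ 24 mo → does not qualify.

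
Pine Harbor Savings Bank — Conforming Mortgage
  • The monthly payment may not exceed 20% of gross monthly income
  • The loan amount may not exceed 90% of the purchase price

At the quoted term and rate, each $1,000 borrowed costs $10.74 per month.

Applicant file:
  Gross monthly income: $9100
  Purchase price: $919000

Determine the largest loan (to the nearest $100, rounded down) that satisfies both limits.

Payment cap: 20% × $9,100 = $1,820/month.
At $10.74 per $1,000, that supports 1,820/10.74 × 1,000 ≈ $169,459 → $169,400.
LTV cap: 90% × $919,000 = $827,100 → $827,100.
Binding constraint: payment-to-income.

$169,400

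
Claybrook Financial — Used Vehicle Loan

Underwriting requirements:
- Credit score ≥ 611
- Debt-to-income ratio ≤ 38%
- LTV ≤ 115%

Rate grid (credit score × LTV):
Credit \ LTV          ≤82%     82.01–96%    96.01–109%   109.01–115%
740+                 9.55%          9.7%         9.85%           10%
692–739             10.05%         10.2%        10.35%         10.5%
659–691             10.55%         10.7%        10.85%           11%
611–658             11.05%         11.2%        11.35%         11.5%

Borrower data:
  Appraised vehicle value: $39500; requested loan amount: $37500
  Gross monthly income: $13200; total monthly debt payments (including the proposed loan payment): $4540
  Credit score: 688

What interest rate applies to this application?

Credit score 688 ≥ 611; Debt-to-income = 4,540/13,200 = 34.4% — meets 38% limit
LTV = 37,500/39,500 = 94.9% ≤ 115%
Row: 688 falls in 659–691. Column: 94.9% falls in 82.01–96%. Rate = 10.7%.

10.7%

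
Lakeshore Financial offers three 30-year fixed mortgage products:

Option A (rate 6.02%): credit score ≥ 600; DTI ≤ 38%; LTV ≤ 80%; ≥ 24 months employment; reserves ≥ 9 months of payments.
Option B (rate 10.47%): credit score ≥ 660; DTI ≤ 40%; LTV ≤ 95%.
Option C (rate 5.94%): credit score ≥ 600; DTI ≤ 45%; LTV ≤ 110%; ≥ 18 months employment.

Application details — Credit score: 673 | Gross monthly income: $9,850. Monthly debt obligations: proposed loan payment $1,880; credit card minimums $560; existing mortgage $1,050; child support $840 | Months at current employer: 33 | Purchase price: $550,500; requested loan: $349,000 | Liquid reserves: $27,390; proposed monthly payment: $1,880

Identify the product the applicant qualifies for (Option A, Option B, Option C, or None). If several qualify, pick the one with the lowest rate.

Option C

Total debts = (1,880 + 560 + 1,050 + 840) = 4,330; DTI = 4,330/9,850 = 44%.
LTV = 349,000/550,500 = 63.4%.
Reserves = 27,390/1,880 = 14.6 months.
Option A: score 673 ≥ 600; DTI 44% > 38%; LTV 63.4% ≤ 80%; employment 33 ≥ 24 mo; reserves 14.6 ≥ 9 mo → does not qualify.
Option B: score 673 ≥ 660; DTI 44% > 40%; LTV 63.4% ≤ 95% → does not qualify.
Option C: score 673 ≥ 600; DTI 44% ≤ 45%; LTV 63.4% ≤ 110%; employment 33 ≥ 18 mo → qualifies.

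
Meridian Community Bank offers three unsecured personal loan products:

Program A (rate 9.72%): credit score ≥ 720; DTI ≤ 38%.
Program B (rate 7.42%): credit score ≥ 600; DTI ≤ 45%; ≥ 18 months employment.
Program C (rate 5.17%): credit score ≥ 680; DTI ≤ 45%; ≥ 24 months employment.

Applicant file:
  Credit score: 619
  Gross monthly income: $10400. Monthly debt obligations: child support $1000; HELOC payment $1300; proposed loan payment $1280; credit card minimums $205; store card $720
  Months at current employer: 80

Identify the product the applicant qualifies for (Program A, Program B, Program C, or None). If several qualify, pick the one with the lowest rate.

Program B

Total debts = (1,000 + 1,300 + 1,280 + 205 + 720) = 4,505; DTI = 4,505/10,400 = 43.3%.
Program A: score 619 < 720; DTI 43.3% > 38% → does not qualify.
Program B: score 619 ≥ 600; DTI 43.3% ≤ 45%; employment 80 ≥ 18 mo → qualifies.
Program C: score 619 < 680; DTI 43.3% ≤ 45%; employment 80 ≥ 24 mo → does not qualify.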